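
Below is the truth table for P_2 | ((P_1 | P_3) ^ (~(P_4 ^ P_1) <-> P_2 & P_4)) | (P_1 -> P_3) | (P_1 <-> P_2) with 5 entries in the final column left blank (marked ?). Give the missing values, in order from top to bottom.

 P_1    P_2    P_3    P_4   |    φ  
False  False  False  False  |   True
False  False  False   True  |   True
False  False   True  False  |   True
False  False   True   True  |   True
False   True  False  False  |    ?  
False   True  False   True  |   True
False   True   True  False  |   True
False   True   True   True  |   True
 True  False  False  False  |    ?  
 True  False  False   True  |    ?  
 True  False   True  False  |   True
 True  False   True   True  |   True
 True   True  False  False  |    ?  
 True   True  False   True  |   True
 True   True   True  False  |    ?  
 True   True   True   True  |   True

Row P_1=False, P_2=True, P_3=False, P_4=False: ((P_1 | P_3) ^ (~(P_4 ^ P_1) <-> P_2 & P_4)) = False, (P_1 -> P_3) = True, (P_1 <-> P_2) = False, so the formula = True.
Row P_1=True, P_2=False, P_3=False, P_4=False: ((P_1 | P_3) ^ (~(P_4 ^ P_1) <-> P_2 & P_4)) = False, (P_1 -> P_3) = False, (P_1 <-> P_2) = False, so the formula = False.
Row P_1=True, P_2=False, P_3=False, P_4=True: ((P_1 | P_3) ^ (~(P_4 ^ P_1) <-> P_2 & P_4)) = True, (P_1 -> P_3) = False, (P_1 <-> P_2) = False, so the formula = True.
Row P_1=True, P_2=True, P_3=False, P_4=False: ((P_1 | P_3) ^ (~(P_4 ^ P_1) <-> P_2 & P_4)) = False, (P_1 -> P_3) = False, (P_1 <-> P_2) = True, so the formula = True.
Row P_1=True, P_2=True, P_3=True, P_4=False: ((P_1 | P_3) ^ (~(P_4 ^ P_1) <-> P_2 & P_4)) = False, (P_1 -> P_3) = True, (P_1 <-> P_2) = True, so the formula = True.

True, False, True, True, True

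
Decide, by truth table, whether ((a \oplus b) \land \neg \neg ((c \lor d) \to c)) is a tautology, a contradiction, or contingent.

a | b | c | d | (a \oplus b) | (c \lor d) | ((c \lor d) \to c) | \neg ((c \lor d) \to c) | \neg \neg ((c \lor d) \to c) | φ
- | - | - | - | ------------ | ---------- | ------------------ | ----------------------- | ---------------------------- | -
F | F | F | F |      F       |     F      |         T          |            F            |              T               | F
F | F | F | T |      F       |     T      |         F          |            T            |              F               | F
F | F | T | F |      F       |     T      |         T          |            F            |              T               | F
F | F | T | T |      F       |     T      |         T          |            F            |              T               | F
F | T | F | F |      T       |     F      |         T          |            F            |              T               | T
F | T | F | T |      T       |     T      |         F          |            T            |              F               | F
F | T | T | F |      T       |     T      |         T          |            F            |              T               | T
F | T | T | T |      T       |     T      |         T          |            F            |              T               | T
T | F | F | F |      T       |     F      |         T          |            F            |              T               | T
T | F | F | T |      T       |     T      |         F          |            T            |              F               | F
T | F | T | F |      T       |     T      |         T          |            F            |              T               | T
T | F | T | T |      T       |     T      |         T          |            F            |              T               | T
T | T | F | F |      F       |     F      |         T          |            F            |              T               | F
T | T | F | T |      F       |     T      |         F          |            T            |              F               | F
T | T | T | F |      F       |     T      |         T          |            F            |              T               | F
T | T | T | T |      F       |     T      |         T          |            F            |              T               | F
6 of 16 rows are T, so the formula is contingent.

contingent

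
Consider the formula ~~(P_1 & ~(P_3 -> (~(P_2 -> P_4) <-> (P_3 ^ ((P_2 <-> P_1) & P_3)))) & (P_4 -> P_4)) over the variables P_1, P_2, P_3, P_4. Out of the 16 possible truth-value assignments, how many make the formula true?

3

P_1 | P_2 | P_3 | P_4 | (P_2 -> P_4) | ~(P_2 -> P_4) | (P_2 <-> P_1) | ((P_2 <-> P_1) & P_3) | (P_4 -> P_4) | φ
--- | --- | --- | --- | ------------ | ------------- | ------------- | --------------------- | ------------ | -
 T  |  T  |  T  |  T  |      T       |       F       |       T       |           T           |      T       | F
 T  |  T  |  T  |  F  |      F       |       T       |       T       |           T           |      T       | T
 T  |  T  |  F  |  T  |      T       |       F       |       T       |           F           |      T       | F
 T  |  T  |  F  |  F  |      F       |       T       |       T       |           F           |      T       | F
 T  |  F  |  T  |  T  |      T       |       F       |       F       |           F           |      T       | T
 T  |  F  |  T  |  F  |      T       |       F       |       F       |           F           |      T       | T
 T  |  F  |  F  |  T  |      T       |       F       |       F       |           F           |      T       | F
 T  |  F  |  F  |  F  |      T       |       F       |       F       |           F           |      T       | F
 F  |  T  |  T  |  T  |      T       |       F       |       F       |           F           |      T       | F
 F  |  T  |  T  |  F  |      F       |       T       |       F       |           F           |      T       | F
 F  |  T  |  F  |  T  |      T       |       F       |       F       |           F           |      T       | F
 F  |  T  |  F  |  F  |      F       |       T       |       F       |           F           |      T       | F
 F  |  F  |  T  |  T  |      T       |       F       |       T       |           T           |      T       | F
 F  |  F  |  T  |  F  |      T       |       F       |       T       |           T           |      T       | F
 F  |  F  |  F  |  T  |      T       |       F       |       T       |           F           |      T       | F
 F  |  F  |  F  |  F  |      T       |       F       |       T       |           F           |      T       | F
The formula is true on 3 of the 16 rows.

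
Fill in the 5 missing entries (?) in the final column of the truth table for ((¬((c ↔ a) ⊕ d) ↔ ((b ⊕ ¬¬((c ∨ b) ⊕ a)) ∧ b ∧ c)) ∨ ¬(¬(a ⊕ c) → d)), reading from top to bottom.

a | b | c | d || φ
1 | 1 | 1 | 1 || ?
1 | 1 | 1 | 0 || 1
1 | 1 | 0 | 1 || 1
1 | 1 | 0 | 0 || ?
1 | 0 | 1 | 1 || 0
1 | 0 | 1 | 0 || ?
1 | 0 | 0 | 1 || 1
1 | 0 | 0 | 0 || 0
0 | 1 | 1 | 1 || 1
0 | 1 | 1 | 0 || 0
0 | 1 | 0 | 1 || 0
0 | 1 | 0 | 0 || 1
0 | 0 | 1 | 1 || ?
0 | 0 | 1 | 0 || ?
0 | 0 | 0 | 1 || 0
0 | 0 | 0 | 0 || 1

1, 0, 1, 1, 0

Row a=1, b=1, c=1, d=1: (¬((c ↔ a) ⊕ d) ↔ ((b ⊕ ¬¬((c ∨ b) ⊕ a)) ∧ b ∧ c)) = 1, ¬(¬(a ⊕ c) → d) = 0, so the formula = 1.
Row a=1, b=1, c=0, d=0: (¬((c ↔ a) ⊕ d) ↔ ((b ⊕ ¬¬((c ∨ b) ⊕ a)) ∧ b ∧ c)) = 0, ¬(¬(a ⊕ c) → d) = 0, so the formula = 0.
Row a=1, b=0, c=1, d=0: (¬((c ↔ a) ⊕ d) ↔ ((b ⊕ ¬¬((c ∨ b) ⊕ a)) ∧ b ∧ c)) = 1, ¬(¬(a ⊕ c) → d) = 1, so the formula = 1.
Row a=0, b=0, c=1, d=1: (¬((c ↔ a) ⊕ d) ↔ ((b ⊕ ¬¬((c ∨ b) ⊕ a)) ∧ b ∧ c)) = 1, ¬(¬(a ⊕ c) → d) = 0, so the formula = 1.
Row a=0, b=0, c=1, d=0: (¬((c ↔ a) ⊕ d) ↔ ((b ⊕ ¬¬((c ∨ b) ⊕ a)) ∧ b ∧ c)) = 0, ¬(¬(a ⊕ c) → d) = 0, so the formula = 0.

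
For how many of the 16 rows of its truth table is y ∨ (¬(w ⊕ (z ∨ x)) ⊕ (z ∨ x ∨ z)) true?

12

x | y | z | w || (z ∨ x) | (w ⊕ (z ∨ x)) | ¬(w ⊕ (z ∨ x)) | ((z ∨ x) ∨ z) | φ
0 | 0 | 0 | 0 ||    0    |       0       |       1        |       0       | 1
0 | 0 | 0 | 1 ||    0    |       1       |       0        |       0       | 0
0 | 0 | 1 | 0 ||    1    |       1       |       0        |       1       | 1
0 | 0 | 1 | 1 ||    1    |       0       |       1        |       1       | 0
0 | 1 | 0 | 0 ||    0    |       0       |       1        |       0       | 1
0 | 1 | 0 | 1 ||    0    |       1       |       0        |       0       | 1
0 | 1 | 1 | 0 ||    1    |       1       |       0        |       1       | 1
0 | 1 | 1 | 1 ||    1    |       0       |       1        |       1       | 1
1 | 0 | 0 | 0 ||    1    |       1       |       0        |       1       | 1
1 | 0 | 0 | 1 ||    1    |       0       |       1        |       1       | 0
1 | 0 | 1 | 0 ||    1    |       1       |       0        |       1       | 1
1 | 0 | 1 | 1 ||    1    |       0       |       1        |       1       | 0
1 | 1 | 0 | 0 ||    1    |       1       |       0        |       1       | 1
1 | 1 | 0 | 1 ||    1    |       0       |       1        |       1       | 1
1 | 1 | 1 | 0 ||    1    |       1       |       0        |       1       | 1
1 | 1 | 1 | 1 ||    1    |       0       |       1        |       1       | 1
The formula is true on 12 of the 16 rows.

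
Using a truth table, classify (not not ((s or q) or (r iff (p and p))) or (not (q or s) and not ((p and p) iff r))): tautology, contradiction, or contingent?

tautology

p | q | r | s | (s or q) | (p and p) | (r iff (p and p)) | (q or s) | not (q or s) | ((p and p) iff r) | not ((p and p) iff r) | φ
- | - | - | - | -------- | --------- | ----------------- | -------- | ------------ | ----------------- | --------------------- | -
0 | 0 | 0 | 0 |    0     |     0     |         1         |    0     |      1       |         1         |           0           | 1
0 | 0 | 0 | 1 |    1     |     0     |         1         |    1     |      0       |         1         |           0           | 1
0 | 0 | 1 | 0 |    0     |     0     |         0         |    0     |      1       |         0         |           1           | 1
0 | 0 | 1 | 1 |    1     |     0     |         0         |    1     |      0       |         0         |           1           | 1
0 | 1 | 0 | 0 |    1     |     0     |         1         |    1     |      0       |         1         |           0           | 1
0 | 1 | 0 | 1 |    1     |     0     |         1         |    1     |      0       |         1         |           0           | 1
0 | 1 | 1 | 0 |    1     |     0     |         0         |    1     |      0       |         0         |           1           | 1
0 | 1 | 1 | 1 |    1     |     0     |         0         |    1     |      0       |         0         |           1           | 1
1 | 0 | 0 | 0 |    0     |     1     |         0         |    0     |      1       |         0         |           1           | 1
1 | 0 | 0 | 1 |    1     |     1     |         0         |    1     |      0       |         0         |           1           | 1
1 | 0 | 1 | 0 |    0     |     1     |         1         |    0     |      1       |         1         |           0           | 1
1 | 0 | 1 | 1 |    1     |     1     |         1         |    1     |      0       |         1         |           0           | 1
1 | 1 | 0 | 0 |    1     |     1     |         0         |    1     |      0       |         0         |           1           | 1
1 | 1 | 0 | 1 |    1     |     1     |         0         |    1     |      0       |         0         |           1           | 1
1 | 1 | 1 | 0 |    1     |     1     |         1         |    1     |      0       |         1         |           0           | 1
1 | 1 | 1 | 1 |    1     |     1     |         1         |    1     |      0       |         1         |           0           | 1
Every row is 1, so the formula is a tautology.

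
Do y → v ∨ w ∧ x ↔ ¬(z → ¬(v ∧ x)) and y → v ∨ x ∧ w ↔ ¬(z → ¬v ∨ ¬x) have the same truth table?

equivalent

x | y | z | w | v | φ | ψ
- | - | - | - | - | - | -
F | F | F | F | F | F | F
F | F | F | F | T | F | F
F | F | F | T | F | F | F
F | F | F | T | T | F | F
F | F | T | F | F | F | F
F | F | T | F | T | F | F
F | F | T | T | F | F | F
F | F | T | T | T | F | F
F | T | F | F | F | T | T
F | T | F | F | T | F | F
F | T | F | T | F | T | T
F | T | F | T | T | F | F
F | T | T | F | F | T | T
F | T | T | F | T | F | F
F | T | T | T | F | T | T
F | T | T | T | T | F | F
T | F | F | F | F | F | F
T | F | F | F | T | F | F
T | F | F | T | F | F | F
T | F | F | T | T | F | F
T | F | T | F | F | F | F
T | F | T | F | T | T | T
T | F | T | T | F | F | F
T | F | T | T | T | T | T
T | T | F | F | F | T | T
T | T | F | F | T | F | F
T | T | F | T | F | F | F
T | T | F | T | T | F | F
T | T | T | F | F | T | T
T | T | T | F | T | T | T
T | T | T | T | F | F | F
T | T | T | T | T | T | T
The columns for φ and ψ agree on every row, so they are logically equivalent.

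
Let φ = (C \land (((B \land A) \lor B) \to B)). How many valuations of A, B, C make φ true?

A | B | C | (B \land A) | ((B \land A) \lor B) | (((B \land A) \lor B) \to B) | φ
- | - | - | ----------- | -------------------- | ---------------------------- | -
F | F | F |      F      |          F           |              T               | F
F | F | T |      F      |          F           |              T               | T
F | T | F |      F      |          T           |              T               | F
F | T | T |      F      |          T           |              T               | T
T | F | F |      F      |          F           |              T               | F
T | F | T |      F      |          F           |              T               | T
T | T | F |      T      |          T           |              T               | F
T | T | T |      T      |          T           |              T               | T
The formula is true on 4 of the 8 rows.

4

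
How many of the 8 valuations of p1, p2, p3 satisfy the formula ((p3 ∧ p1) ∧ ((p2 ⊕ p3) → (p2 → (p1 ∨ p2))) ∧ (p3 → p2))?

p1 | p2 | p3 | (p3 ∧ p1) | (p2 ⊕ p3) | (p1 ∨ p2) | (p2 → (p1 ∨ p2)) | (p3 → p2) | φ
-- | -- | -- | --------- | --------- | --------- | ---------------- | --------- | -
F  | F  | F  |     F     |     F     |     F     |        T         |     T     | F
F  | F  | T  |     F     |     T     |     F     |        T         |     F     | F
F  | T  | F  |     F     |     T     |     T     |        T         |     T     | F
F  | T  | T  |     F     |     F     |     T     |        T         |     T     | F
T  | F  | F  |     F     |     F     |     T     |        T         |     T     | F
T  | F  | T  |     T     |     T     |     T     |        T         |     F     | F
T  | T  | F  |     F     |     T     |     T     |        T         |     T     | F
T  | T  | T  |     T     |     F     |     T     |        T         |     T     | T
The formula is true on 1 of the 8 rows.

1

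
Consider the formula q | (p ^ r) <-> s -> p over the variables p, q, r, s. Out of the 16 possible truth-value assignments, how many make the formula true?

10

  p      q      r      s       ((q | (p ^ r)) <-> (s -> p))
 True   True   True   True                 True            
 True   True   True  False                 True            
 True   True  False   True                 True            
 True   True  False  False                 True            
 True  False   True   True                False            
 True  False   True  False                False            
 True  False  False   True                 True            
 True  False  False  False                 True            
False   True   True   True                False            
False   True   True  False                 True            
False   True  False   True                False            
False   True  False  False                 True            
False  False   True   True                False            
False  False   True  False                 True            
False  False  False   True                 True            
False  False  False  False                False            
The formula is true on 10 of the 16 rows.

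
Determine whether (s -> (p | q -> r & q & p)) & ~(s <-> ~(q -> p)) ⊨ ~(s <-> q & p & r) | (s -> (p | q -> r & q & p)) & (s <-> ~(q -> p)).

p | q | r | s || φ | ψ
T | T | T | T || T | F
T | T | T | F || F | T
T | T | F | T || F | T
T | T | F | F || F | T
T | F | T | T || F | T
T | F | T | F || F | T
T | F | F | T || F | T
T | F | F | F || F | T
F | T | T | T || F | T
F | T | T | F || T | F
F | T | F | T || F | T
F | T | F | F || T | F
F | F | T | T || T | T
F | F | T | F || F | T
F | F | F | T || T | T
F | F | F | F || F | T
At p=T, q=T, r=T, s=T we have φ true but ψ false, so φ does not entail ψ.

no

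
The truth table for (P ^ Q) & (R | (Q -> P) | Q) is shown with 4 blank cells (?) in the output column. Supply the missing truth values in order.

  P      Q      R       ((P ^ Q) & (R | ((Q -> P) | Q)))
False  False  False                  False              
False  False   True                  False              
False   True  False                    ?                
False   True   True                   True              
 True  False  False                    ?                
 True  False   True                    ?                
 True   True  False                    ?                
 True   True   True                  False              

Row P=False, Q=True, R=False: (P ^ Q) = True, (R | (Q -> P) | Q) = True, so ((P ^ Q) & (R | ((Q -> P) | Q))) = True.
Row P=True, Q=False, R=False: (P ^ Q) = True, (R | (Q -> P) | Q) = True, so ((P ^ Q) & (R | ((Q -> P) | Q))) = True.
Row P=True, Q=False, R=True: (P ^ Q) = True, (R | (Q -> P) | Q) = True, so ((P ^ Q) & (R | ((Q -> P) | Q))) = True.
Row P=True, Q=True, R=False: (P ^ Q) = False, (R | (Q -> P) | Q) = True, so ((P ^ Q) & (R | ((Q -> P) | Q))) = False.

True, True, True, False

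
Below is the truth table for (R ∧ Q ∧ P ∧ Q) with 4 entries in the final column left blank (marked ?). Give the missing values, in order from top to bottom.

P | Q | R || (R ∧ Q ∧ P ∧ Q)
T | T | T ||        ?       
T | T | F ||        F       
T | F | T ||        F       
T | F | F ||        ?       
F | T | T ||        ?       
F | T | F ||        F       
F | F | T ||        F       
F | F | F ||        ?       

T, F, F, F

Row P=T, Q=T, R=T: (R ∧ Q ∧ P ∧ Q) = T.
Row P=T, Q=F, R=F: (R ∧ Q ∧ P ∧ Q) = F.
Row P=F, Q=T, R=T: (R ∧ Q ∧ P ∧ Q) = F.
Row P=F, Q=F, R=F: (R ∧ Q ∧ P ∧ Q) = F.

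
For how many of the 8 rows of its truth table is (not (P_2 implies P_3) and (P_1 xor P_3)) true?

 P_1  |  P_2  |  P_3  || (P_2 implies P_3) | not (P_2 implies P_3) | (P_1 xor P_3) |   φ  
 True |  True |  True ||        True       |         False         |     False     | False
 True |  True | False ||       False       |          True         |      True     |  True
 True | False |  True ||        True       |         False         |     False     | False
 True | False | False ||        True       |         False         |      True     | False
False |  True |  True ||        True       |         False         |      True     | False
False |  True | False ||       False       |          True         |     False     | False
False | False |  True ||        True       |         False         |      True     | False
False | False | False ||        True       |         False         |     False     | False
The formula is true on 1 of the 8 rows.

1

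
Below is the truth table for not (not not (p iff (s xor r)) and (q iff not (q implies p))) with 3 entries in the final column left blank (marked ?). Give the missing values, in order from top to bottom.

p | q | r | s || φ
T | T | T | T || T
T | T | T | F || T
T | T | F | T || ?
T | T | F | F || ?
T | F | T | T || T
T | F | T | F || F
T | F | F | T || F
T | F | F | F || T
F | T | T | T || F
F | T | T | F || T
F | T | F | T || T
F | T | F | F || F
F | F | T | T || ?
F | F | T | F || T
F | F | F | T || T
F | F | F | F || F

Row p=T, q=T, r=F, s=T: not not (p iff (s xor r)) = T, (q iff not (q implies p)) = F, (not not (p iff (s xor r)) and (q iff not (q implies p))) = F, so the formula = T.
Row p=T, q=T, r=F, s=F: not not (p iff (s xor r)) = F, (q iff not (q implies p)) = F, (not not (p iff (s xor r)) and (q iff not (q implies p))) = F, so the formula = T.
Row p=F, q=F, r=T, s=T: not not (p iff (s xor r)) = T, (q iff not (q implies p)) = T, (not not (p iff (s xor r)) and (q iff not (q implies p))) = T, so the formula = F.

T, T, F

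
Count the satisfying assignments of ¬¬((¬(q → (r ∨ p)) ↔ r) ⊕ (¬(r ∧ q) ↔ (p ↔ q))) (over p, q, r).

3

p | q | r || φ
F | F | F || F
F | F | T || T
F | T | F || F
F | T | T || T
T | F | F || T
T | F | T || F
T | T | F || F
T | T | T || F
The formula is true on 3 of the 8 rows.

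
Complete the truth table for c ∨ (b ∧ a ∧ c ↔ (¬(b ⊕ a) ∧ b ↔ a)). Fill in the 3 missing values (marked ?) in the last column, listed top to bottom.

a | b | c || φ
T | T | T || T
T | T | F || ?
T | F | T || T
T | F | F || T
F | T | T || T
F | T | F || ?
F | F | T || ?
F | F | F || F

F, F, T

Row a=T, b=T, c=F: (b ∧ a ∧ c ↔ (¬(b ⊕ a) ∧ b ↔ a)) = F, so the formula = F.
Row a=F, b=T, c=F: (b ∧ a ∧ c ↔ (¬(b ⊕ a) ∧ b ↔ a)) = F, so the formula = F.
Row a=F, b=F, c=T: (b ∧ a ∧ c ↔ (¬(b ⊕ a) ∧ b ↔ a)) = F, so the formula = T.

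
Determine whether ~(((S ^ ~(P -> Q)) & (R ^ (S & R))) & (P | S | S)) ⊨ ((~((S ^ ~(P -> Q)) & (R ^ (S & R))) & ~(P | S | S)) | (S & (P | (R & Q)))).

no

P | Q | R | S | φ | ψ
- | - | - | - | - | -
T | T | T | T | T | T
T | T | T | F | T | F
T | T | F | T | T | T
T | T | F | F | T | F
T | F | T | T | T | T
T | F | T | F | F | F
T | F | F | T | T | T
T | F | F | F | T | F
F | T | T | T | T | T
F | T | T | F | T | T
F | T | F | T | T | F
F | T | F | F | T | T
F | F | T | T | T | F
F | F | T | F | T | T
F | F | F | T | T | F
F | F | F | F | T | T
At P=T, Q=T, R=T, S=F we have φ true but ψ false, so φ does not entail ψ.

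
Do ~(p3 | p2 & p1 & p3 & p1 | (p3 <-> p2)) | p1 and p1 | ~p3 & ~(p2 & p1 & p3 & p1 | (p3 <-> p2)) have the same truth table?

  p1     p2     p3   |    φ      ψ  
 True   True   True  |   True   True
 True   True  False  |   True   True
 True  False   True  |   True   True
 True  False  False  |   True   True
False   True   True  |  False  False
False   True  False  |   True   True
False  False   True  |  False  False
False  False  False  |  False  False
The columns for φ and ψ agree on every row, so they are logically equivalent.

equivalent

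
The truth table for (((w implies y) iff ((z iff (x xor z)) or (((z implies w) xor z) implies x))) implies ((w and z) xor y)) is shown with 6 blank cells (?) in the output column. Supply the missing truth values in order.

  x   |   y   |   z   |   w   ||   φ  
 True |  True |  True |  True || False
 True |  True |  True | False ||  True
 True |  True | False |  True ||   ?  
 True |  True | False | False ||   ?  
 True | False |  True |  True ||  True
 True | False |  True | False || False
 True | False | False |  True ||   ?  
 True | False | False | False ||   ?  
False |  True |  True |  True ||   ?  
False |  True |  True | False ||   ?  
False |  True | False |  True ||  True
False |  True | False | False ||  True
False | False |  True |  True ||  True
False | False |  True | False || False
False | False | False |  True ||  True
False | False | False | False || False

Row x=True, y=True, z=False, w=True: ((w implies y) iff ((z iff (x xor z)) or (((z implies w) xor z) implies x))) = True, ((w and z) xor y) = True, so the formula = True.
Row x=True, y=True, z=False, w=False: ((w implies y) iff ((z iff (x xor z)) or (((z implies w) xor z) implies x))) = True, ((w and z) xor y) = True, so the formula = True.
Row x=True, y=False, z=False, w=True: ((w implies y) iff ((z iff (x xor z)) or (((z implies w) xor z) implies x))) = False, ((w and z) xor y) = False, so the formula = True.
Row x=True, y=False, z=False, w=False: ((w implies y) iff ((z iff (x xor z)) or (((z implies w) xor z) implies x))) = True, ((w and z) xor y) = False, so the formula = False.
Row x=False, y=True, z=True, w=True: ((w implies y) iff ((z iff (x xor z)) or (((z implies w) xor z) implies x))) = True, ((w and z) xor y) = False, so the formula = False.
Row x=False, y=True, z=True, w=False: ((w implies y) iff ((z iff (x xor z)) or (((z implies w) xor z) implies x))) = True, ((w and z) xor y) = True, so the formula = True.

True, True, True, False, False, True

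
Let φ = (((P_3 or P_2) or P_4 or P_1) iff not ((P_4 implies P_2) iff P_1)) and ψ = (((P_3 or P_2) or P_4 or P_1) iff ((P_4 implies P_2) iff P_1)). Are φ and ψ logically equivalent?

not equivalent

P_1 | P_2 | P_3 | P_4 || φ | ψ
 1  |  1  |  1  |  1  || 0 | 1
 1  |  1  |  1  |  0  || 0 | 1
 1  |  1  |  0  |  1  || 0 | 1
 1  |  1  |  0  |  0  || 0 | 1
 1  |  0  |  1  |  1  || 1 | 0
 1  |  0  |  1  |  0  || 0 | 1
 1  |  0  |  0  |  1  || 1 | 0
 1  |  0  |  0  |  0  || 0 | 1
 0  |  1  |  1  |  1  || 1 | 0
 0  |  1  |  1  |  0  || 1 | 0
 0  |  1  |  0  |  1  || 1 | 0
 0  |  1  |  0  |  0  || 1 | 0
 0  |  0  |  1  |  1  || 0 | 1
 0  |  0  |  1  |  0  || 1 | 0
 0  |  0  |  0  |  1  || 0 | 1
 0  |  0  |  0  |  0  || 0 | 1
The columns differ at P_1=1, P_2=1, P_3=1, P_4=1 (φ=0, ψ=1), so they are not equivalent.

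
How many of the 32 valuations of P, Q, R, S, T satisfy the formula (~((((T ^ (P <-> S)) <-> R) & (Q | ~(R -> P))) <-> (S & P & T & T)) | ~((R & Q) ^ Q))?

27

P  Q  R  S  T  |  φ
1  1  1  1  1  |  1
1  1  1  1  0  |  1
1  1  1  0  1  |  1
1  1  1  0  0  |  1
1  1  0  1  1  |  0
1  1  0  1  0  |  0
1  1  0  0  1  |  0
1  1  0  0  0  |  1
1  0  1  1  1  |  1
1  0  1  1  0  |  1
1  0  1  0  1  |  1
1  0  1  0  0  |  1
1  0  0  1  1  |  1
1  0  0  1  0  |  1
1  0  0  0  1  |  1
1  0  0  0  0  |  1
0  1  1  1  1  |  1
0  1  1  1  0  |  1
0  1  1  0  1  |  1
0  1  1  0  0  |  1
0  1  0  1  1  |  0
0  1  0  1  0  |  1
0  1  0  0  1  |  1
0  1  0  0  0  |  0
0  0  1  1  1  |  1
0  0  1  1  0  |  1
0  0  1  0  1  |  1
0  0  1  0  0  |  1
0  0  0  1  1  |  1
0  0  0  1  0  |  1
0  0  0  0  1  |  1
0  0  0  0  0  |  1
The formula is true on 27 of the 32 rows.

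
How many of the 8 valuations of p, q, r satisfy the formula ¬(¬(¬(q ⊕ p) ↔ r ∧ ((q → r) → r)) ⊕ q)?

4

p | q | r | (q ⊕ p) | ¬(q ⊕ p) | (q → r) | ((q → r) → r) | (r ∧ ((q → r) → r)) | φ
- | - | - | ------- | -------- | ------- | ------------- | ------------------- | -
1 | 1 | 1 |    0    |    1     |    1    |       1       |          1          | 0
1 | 1 | 0 |    0    |    1     |    0    |       1       |          0          | 1
1 | 0 | 1 |    1    |    0     |    1    |       1       |          1          | 0
1 | 0 | 0 |    1    |    0     |    1    |       0       |          0          | 1
0 | 1 | 1 |    1    |    0     |    1    |       1       |          1          | 1
0 | 1 | 0 |    1    |    0     |    0    |       1       |          0          | 0
0 | 0 | 1 |    0    |    1     |    1    |       1       |          1          | 1
0 | 0 | 0 |    0    |    1     |    1    |       0       |          0          | 0
The formula is true on 4 of the 8 rows.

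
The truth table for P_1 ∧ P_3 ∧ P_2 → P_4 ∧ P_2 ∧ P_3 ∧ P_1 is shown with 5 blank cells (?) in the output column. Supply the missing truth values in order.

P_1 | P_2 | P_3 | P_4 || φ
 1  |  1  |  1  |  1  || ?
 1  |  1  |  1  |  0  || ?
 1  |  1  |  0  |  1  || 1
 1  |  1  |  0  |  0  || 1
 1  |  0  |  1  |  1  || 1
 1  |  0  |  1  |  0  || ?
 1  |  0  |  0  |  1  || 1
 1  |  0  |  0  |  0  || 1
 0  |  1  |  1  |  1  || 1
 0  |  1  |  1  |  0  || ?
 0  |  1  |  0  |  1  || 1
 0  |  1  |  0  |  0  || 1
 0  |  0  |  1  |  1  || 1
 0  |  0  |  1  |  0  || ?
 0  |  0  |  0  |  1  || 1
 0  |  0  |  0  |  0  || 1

Row P_1=1, P_2=1, P_3=1, P_4=1: (P_1 ∧ P_3 ∧ P_2) = 1, (P_4 ∧ P_2 ∧ P_3 ∧ P_1) = 1, so the formula = 1.
Row P_1=1, P_2=1, P_3=1, P_4=0: (P_1 ∧ P_3 ∧ P_2) = 1, (P_4 ∧ P_2 ∧ P_3 ∧ P_1) = 0, so the formula = 0.
Row P_1=1, P_2=0, P_3=1, P_4=0: (P_1 ∧ P_3 ∧ P_2) = 0, (P_4 ∧ P_2 ∧ P_3 ∧ P_1) = 0, so the formula = 1.
Row P_1=0, P_2=1, P_3=1, P_4=0: (P_1 ∧ P_3 ∧ P_2) = 0, (P_4 ∧ P_2 ∧ P_3 ∧ P_1) = 0, so the formula = 1.
Row P_1=0, P_2=0, P_3=1, P_4=0: (P_1 ∧ P_3 ∧ P_2) = 0, (P_4 ∧ P_2 ∧ P_3 ∧ P_1) = 0, so the formula = 1.

1, 0, 1, 1, 1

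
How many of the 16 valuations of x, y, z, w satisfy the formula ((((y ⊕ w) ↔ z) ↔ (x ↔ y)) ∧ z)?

4

  x   |   y   |   z   |   w   || (y ⊕ w) | ((y ⊕ w) ↔ z) | (x ↔ y) | (((y ⊕ w) ↔ z) ↔ (x ↔ y)) |   φ  
False | False | False | False ||  False  |      True     |   True  |            True           | False
False | False | False |  True ||   True  |     False     |   True  |           False           | False
False | False |  True | False ||  False  |     False     |   True  |           False           | False
False | False |  True |  True ||   True  |      True     |   True  |            True           |  True
False |  True | False | False ||   True  |     False     |  False  |            True           | False
False |  True | False |  True ||  False  |      True     |  False  |           False           | False
False |  True |  True | False ||   True  |      True     |  False  |           False           | False
False |  True |  True |  True ||  False  |     False     |  False  |            True           |  True
 True | False | False | False ||  False  |      True     |  False  |           False           | False
 True | False | False |  True ||   True  |     False     |  False  |            True           | False
 True | False |  True | False ||  False  |     False     |  False  |            True           |  True
 True | False |  True |  True ||   True  |      True     |  False  |           False           | False
 True |  True | False | False ||   True  |     False     |   True  |           False           | False
 True |  True | False |  True ||  False  |      True     |   True  |            True           | False
 True |  True |  True | False ||   True  |      True     |   True  |            True           |  True
 True |  True |  True |  True ||  False  |     False     |   True  |           False           | False
The formula is true on 4 of the 16 rows.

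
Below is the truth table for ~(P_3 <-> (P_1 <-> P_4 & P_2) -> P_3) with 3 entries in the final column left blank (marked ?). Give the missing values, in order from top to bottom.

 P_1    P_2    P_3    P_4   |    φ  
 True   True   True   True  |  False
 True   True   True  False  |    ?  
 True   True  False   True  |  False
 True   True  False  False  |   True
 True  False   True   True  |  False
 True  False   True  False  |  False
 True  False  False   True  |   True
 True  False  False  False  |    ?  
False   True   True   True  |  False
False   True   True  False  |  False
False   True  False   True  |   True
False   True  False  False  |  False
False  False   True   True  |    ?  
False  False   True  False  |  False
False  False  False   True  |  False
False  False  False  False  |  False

False, True, False

Row P_1=True, P_2=True, P_3=True, P_4=False: ((P_1 <-> P_4 & P_2) -> P_3) = True, (P_3 <-> (P_1 <-> P_4 & P_2) -> P_3) = True, so the formula = False.
Row P_1=True, P_2=False, P_3=False, P_4=False: ((P_1 <-> P_4 & P_2) -> P_3) = True, (P_3 <-> (P_1 <-> P_4 & P_2) -> P_3) = False, so the formula = True.
Row P_1=False, P_2=False, P_3=True, P_4=True: ((P_1 <-> P_4 & P_2) -> P_3) = True, (P_3 <-> (P_1 <-> P_4 & P_2) -> P_3) = True, so the formula = False.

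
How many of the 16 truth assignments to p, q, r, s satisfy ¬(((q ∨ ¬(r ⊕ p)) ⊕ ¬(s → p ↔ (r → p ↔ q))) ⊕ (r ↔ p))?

p | q | r | s | φ
- | - | - | - | -
F | F | F | F | F
F | F | F | T | T
F | F | T | F | T
F | F | T | T | F
F | T | F | F | T
F | T | F | T | F
F | T | T | F | T
F | T | T | T | F
T | F | F | F | F
T | F | F | T | F
T | F | T | F | F
T | F | T | T | F
T | T | F | F | F
T | T | F | T | F
T | T | T | F | T
T | T | T | T | T
The formula is true on 6 of the 16 rows.

6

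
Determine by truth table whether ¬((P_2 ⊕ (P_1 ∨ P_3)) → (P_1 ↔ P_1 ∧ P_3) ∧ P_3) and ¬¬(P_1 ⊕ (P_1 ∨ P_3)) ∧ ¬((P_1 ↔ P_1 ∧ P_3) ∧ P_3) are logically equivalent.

 P_1  |  P_2  |  P_3  ||   φ   |   ψ  
 True |  True |  True || False | False
 True |  True | False || False | False
 True | False |  True || False | False
 True | False | False ||  True | False
False |  True |  True || False | False
False |  True | False ||  True | False
False | False |  True || False | False
False | False | False || False | False
The columns differ at P_1=True, P_2=False, P_3=False (φ=True, ψ=False), so they are not equivalent.

not equivalent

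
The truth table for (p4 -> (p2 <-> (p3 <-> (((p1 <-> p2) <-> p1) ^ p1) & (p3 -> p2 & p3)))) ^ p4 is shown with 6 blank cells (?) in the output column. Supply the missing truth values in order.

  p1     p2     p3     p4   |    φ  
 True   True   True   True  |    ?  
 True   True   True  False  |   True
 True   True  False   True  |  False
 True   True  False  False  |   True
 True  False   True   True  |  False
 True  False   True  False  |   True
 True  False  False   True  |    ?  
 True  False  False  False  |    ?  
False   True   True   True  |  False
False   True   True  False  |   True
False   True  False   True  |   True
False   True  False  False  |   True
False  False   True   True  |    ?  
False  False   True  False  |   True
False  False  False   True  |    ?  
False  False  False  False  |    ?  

Row p1=True, p2=True, p3=True, p4=True: (p4 -> (p2 <-> (p3 <-> (((p1 <-> p2) <-> p1) ^ p1) & (p3 -> p2 & p3)))) = False, so the formula = True.
Row p1=True, p2=False, p3=False, p4=True: (p4 -> (p2 <-> (p3 <-> (((p1 <-> p2) <-> p1) ^ p1) & (p3 -> p2 & p3)))) = True, so the formula = False.
Row p1=True, p2=False, p3=False, p4=False: (p4 -> (p2 <-> (p3 <-> (((p1 <-> p2) <-> p1) ^ p1) & (p3 -> p2 & p3)))) = True, so the formula = True.
Row p1=False, p2=False, p3=True, p4=True: (p4 -> (p2 <-> (p3 <-> (((p1 <-> p2) <-> p1) ^ p1) & (p3 -> p2 & p3)))) = True, so the formula = False.
Row p1=False, p2=False, p3=False, p4=True: (p4 -> (p2 <-> (p3 <-> (((p1 <-> p2) <-> p1) ^ p1) & (p3 -> p2 & p3)))) = False, so the formula = True.
Row p1=False, p2=False, p3=False, p4=False: (p4 -> (p2 <-> (p3 <-> (((p1 <-> p2) <-> p1) ^ p1) & (p3 -> p2 & p3)))) = True, so the formula = True.

True, False, True, False, True, True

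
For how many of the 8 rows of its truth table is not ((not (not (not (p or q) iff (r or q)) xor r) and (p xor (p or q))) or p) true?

3

p | q | r | φ
- | - | - | -
F | F | F | T
F | F | T | T
F | T | F | T
F | T | T | F
T | F | F | F
T | F | T | F
T | T | F | F
T | T | T | F
The formula is true on 3 of the 8 rows.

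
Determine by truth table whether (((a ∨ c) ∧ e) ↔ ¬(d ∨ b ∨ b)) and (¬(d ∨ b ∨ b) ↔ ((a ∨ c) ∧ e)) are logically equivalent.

a | b | c | d | e | φ | ψ
- | - | - | - | - | - | -
F | F | F | F | F | F | F
F | F | F | F | T | F | F
F | F | F | T | F | T | T
F | F | F | T | T | T | T
F | F | T | F | F | F | F
F | F | T | F | T | T | T
F | F | T | T | F | T | T
F | F | T | T | T | F | F
F | T | F | F | F | T | T
F | T | F | F | T | T | T
F | T | F | T | F | T | T
F | T | F | T | T | T | T
F | T | T | F | F | T | T
F | T | T | F | T | F | F
F | T | T | T | F | T | T
F | T | T | T | T | F | F
T | F | F | F | F | F | F
T | F | F | F | T | T | T
T | F | F | T | F | T | T
T | F | F | T | T | F | F
T | F | T | F | F | F | F
T | F | T | F | T | T | T
T | F | T | T | F | T | T
T | F | T | T | T | F | F
T | T | F | F | F | T | T
T | T | F | F | T | F | F
T | T | F | T | F | T | T
T | T | F | T | T | F | F
T | T | T | F | F | T | T
T | T | T | F | T | F | F
T | T | T | T | F | T | T
T | T | T | T | T | F | F
The columns for φ and ψ agree on every row, so they are logically equivalent.

equivalent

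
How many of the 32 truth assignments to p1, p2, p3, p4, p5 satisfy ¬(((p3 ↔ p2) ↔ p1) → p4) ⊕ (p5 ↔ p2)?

16

p1 | p2 | p3 | p4 | p5 || φ
T  | T  | T  | T  | T  || T
T  | T  | T  | T  | F  || F
T  | T  | T  | F  | T  || F
T  | T  | T  | F  | F  || T
T  | T  | F  | T  | T  || T
T  | T  | F  | T  | F  || F
T  | T  | F  | F  | T  || T
T  | T  | F  | F  | F  || F
T  | F  | T  | T  | T  || F
T  | F  | T  | T  | F  || T
T  | F  | T  | F  | T  || F
T  | F  | T  | F  | F  || T
T  | F  | F  | T  | T  || F
T  | F  | F  | T  | F  || T
T  | F  | F  | F  | T  || T
T  | F  | F  | F  | F  || F
F  | T  | T  | T  | T  || T
F  | T  | T  | T  | F  || F
F  | T  | T  | F  | T  || T
F  | T  | T  | F  | F  || F
F  | T  | F  | T  | T  || T
F  | T  | F  | T  | F  || F
F  | T  | F  | F  | T  || F
F  | T  | F  | F  | F  || T
F  | F  | T  | T  | T  || F
F  | F  | T  | T  | F  || T
F  | F  | T  | F  | T  || T
F  | F  | T  | F  | F  || F
F  | F  | F  | T  | T  || F
F  | F  | F  | T  | F  || T
F  | F  | F  | F  | T  || F
F  | F  | F  | F  | F  || T
The formula is true on 16 of the 32 rows.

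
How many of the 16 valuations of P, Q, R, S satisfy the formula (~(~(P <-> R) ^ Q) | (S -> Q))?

P  Q  R  S     (P <-> R)  ~(P <-> R)  (~(P <-> R) ^ Q)  ~(~(P <-> R) ^ Q)  (S -> Q)  (~(~(P <-> R) ^ Q) | (S -> Q))
T  T  T  T         T          F              T                  F             T                    T               
T  T  T  F         T          F              T                  F             T                    T               
T  T  F  T         F          T              F                  T             T                    T               
T  T  F  F         F          T              F                  T             T                    T               
T  F  T  T         T          F              F                  T             F                    T               
T  F  T  F         T          F              F                  T             T                    T               
T  F  F  T         F          T              T                  F             F                    F               
T  F  F  F         F          T              T                  F             T                    T               
F  T  T  T         F          T              F                  T             T                    T               
F  T  T  F         F          T              F                  T             T                    T               
F  T  F  T         T          F              T                  F             T                    T               
F  T  F  F         T          F              T                  F             T                    T               
F  F  T  T         F          T              T                  F             F                    F               
F  F  T  F         F          T              T                  F             T                    T               
F  F  F  T         T          F              F                  T             F                    T               
F  F  F  F         T          F              F                  T             T                    T               
The formula is true on 14 of the 16 rows.

14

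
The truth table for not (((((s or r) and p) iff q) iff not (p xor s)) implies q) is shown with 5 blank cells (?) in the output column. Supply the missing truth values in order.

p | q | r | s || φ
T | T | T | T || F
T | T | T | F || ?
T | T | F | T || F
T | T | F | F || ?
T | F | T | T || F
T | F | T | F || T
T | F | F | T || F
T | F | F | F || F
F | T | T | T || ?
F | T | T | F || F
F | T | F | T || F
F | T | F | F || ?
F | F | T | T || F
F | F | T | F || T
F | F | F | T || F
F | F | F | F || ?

Row p=T, q=T, r=T, s=F: ((((s or r) and p) iff q) iff not (p xor s)) = F, (((((s or r) and p) iff q) iff not (p xor s)) implies q) = T, so the formula = F.
Row p=T, q=T, r=F, s=F: ((((s or r) and p) iff q) iff not (p xor s)) = T, (((((s or r) and p) iff q) iff not (p xor s)) implies q) = T, so the formula = F.
Row p=F, q=T, r=T, s=T: ((((s or r) and p) iff q) iff not (p xor s)) = T, (((((s or r) and p) iff q) iff not (p xor s)) implies q) = T, so the formula = F.
Row p=F, q=T, r=F, s=F: ((((s or r) and p) iff q) iff not (p xor s)) = F, (((((s or r) and p) iff q) iff not (p xor s)) implies q) = T, so the formula = F.
Row p=F, q=F, r=F, s=F: ((((s or r) and p) iff q) iff not (p xor s)) = T, (((((s or r) and p) iff q) iff not (p xor s)) implies q) = F, so the formula = T.

F, F, F, F, T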